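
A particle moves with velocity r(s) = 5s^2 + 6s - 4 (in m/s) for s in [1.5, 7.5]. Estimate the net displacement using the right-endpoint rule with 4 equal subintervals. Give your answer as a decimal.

1076.25

Δs = (7.5 − 1.5)/4 = 1.5.
Right endpoints: 3, 4.5, 6, 7.5.
r(3) = 59, r(4.5) = 124.25, r(6) = 212, r(7.5) = 322.25.
Sum = Δs · [r(3) + r(4.5) + r(6) + r(7.5)].
Sum = 1076.25.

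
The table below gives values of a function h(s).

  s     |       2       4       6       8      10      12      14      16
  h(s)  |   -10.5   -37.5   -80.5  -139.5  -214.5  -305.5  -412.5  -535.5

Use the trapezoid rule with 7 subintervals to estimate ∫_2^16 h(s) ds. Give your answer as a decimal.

Δs = 2.
T_7 = (2/2)·[(-10.5) + 2·(-37.5) + 2·(-80.5) + 2·(-139.5) + 2·(-214.5) + 2·(-305.5) + 2·(-412.5) + (-535.5)] = -2926.

-2926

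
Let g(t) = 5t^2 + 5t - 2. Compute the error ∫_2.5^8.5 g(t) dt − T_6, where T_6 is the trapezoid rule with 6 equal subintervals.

-5

Exact integral: ∫_2.5^8.5 g(t) dt = 1150.5.
T_6 = 1155.5.
Error = 1150.5 − 1155.5 = -5.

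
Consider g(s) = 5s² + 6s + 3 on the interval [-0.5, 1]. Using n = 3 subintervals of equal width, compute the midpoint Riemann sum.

Δs = (1 − (-0.5))/3 = 0.5.
Midpoints: -0.25, 0.25, 0.75.
g(-0.25) = 1.8125, g(0.25) = 4.8125, g(0.75) = 10.3125.
Sum = Δs · [g(-0.25) + g(0.25) + g(0.75)].
Sum = 8.46875.

8.46875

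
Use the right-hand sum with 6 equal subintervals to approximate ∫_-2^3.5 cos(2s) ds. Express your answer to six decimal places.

0.610048

Δs = (3.5 − (-2))/6 = 11/12.
Right endpoints: -13/12, -1/6, 0.75, 5/3, 31/12, 3.5.
f(-13/12) ≈ -0.561229, f(-1/6) ≈ 0.944957, f(0.75) ≈ 0.070737, f(5/3) ≈ -0.981674, f(31/12) ≈ 0.438813, f(3.5) ≈ 0.753902.
Sum = Δs · [f(-13/12) + f(-1/6) + f(0.75) + ...].
Sum ≈ 0.610048.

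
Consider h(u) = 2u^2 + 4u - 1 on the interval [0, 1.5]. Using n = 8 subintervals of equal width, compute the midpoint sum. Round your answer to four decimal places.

Δu = (1.5 − 0)/8 = 0.1875.
Midpoints: 0.09375, 0.28125, 0.46875, 0.65625, 0.84375, 1.03125, 1.21875, 1.40625.
h(0.09375) = -311/512, h(0.28125) = 145/512, h(0.46875) = 673/512, h(0.65625) = 1273/512, h(0.84375) = 1945/512, h(1.03125) = 2689/512, h(1.21875) = 3505/512, h(1.40625) = 4393/512.
Sum = Δu · [h(0.09375) + h(0.28125) + h(0.46875) + ...].
Sum ≈ 5.2412.

5.2412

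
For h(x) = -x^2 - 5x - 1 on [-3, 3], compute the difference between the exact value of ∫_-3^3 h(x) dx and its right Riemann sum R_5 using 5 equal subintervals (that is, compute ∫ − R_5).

19.44

Exact integral: ∫_-3^3 h(x) dx = -24.
R_5 = -43.44.
Error = -24 − (-43.44) = 19.44.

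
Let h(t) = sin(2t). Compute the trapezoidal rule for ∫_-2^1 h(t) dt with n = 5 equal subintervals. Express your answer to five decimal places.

Δt = (1 − (-2))/5 = 0.6.
h(-2) ≈ 0.75680, h(-1.4) ≈ -0.33499, h(-0.8) ≈ -0.99957, h(-0.2) ≈ -0.38942, h(0.4) ≈ 0.71736, h(1) ≈ 0.90930.
T_5 = (Δt/2)·[h(t_0) + 2h(t_1) + ... + 2h(t_{4}) + h(t_5)].
Sum ≈ -0.10414.

-0.10414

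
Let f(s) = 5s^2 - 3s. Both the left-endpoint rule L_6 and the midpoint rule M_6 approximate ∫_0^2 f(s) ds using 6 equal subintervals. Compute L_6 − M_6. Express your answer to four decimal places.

L_6 ≈ 5.185185.
M_6 ≈ 7.240741.
L_6 − M_6 ≈ -2.0556.

-2.0556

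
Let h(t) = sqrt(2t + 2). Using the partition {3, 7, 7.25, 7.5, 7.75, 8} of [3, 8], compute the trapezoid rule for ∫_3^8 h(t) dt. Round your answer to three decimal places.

17.779

Subinterval widths: 4, 0.25, 0.25, 0.25, 0.25.
h(3) ≈ 2.828, h(7) ≈ 4.000, h(7.25) ≈ 4.062, h(7.5) ≈ 4.123, h(7.75) ≈ 4.183, h(8) ≈ 4.243.
On each subinterval the trapezoid contributes (Δt_i/2)·[h(t_{i-1}) + h(t_i)].
Sum ≈ 17.779.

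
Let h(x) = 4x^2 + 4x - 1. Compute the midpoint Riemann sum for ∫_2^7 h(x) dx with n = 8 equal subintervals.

Δx = (7 − 2)/8 = 0.625.
Midpoints: 2.3125, 2.9375, 3.5625, 4.1875, 4.8125, 5.4375, 6.0625, 6.6875.
h(2.3125) = 29.640625, h(2.9375) = 45.265625, h(3.5625) = 64.015625, h(4.1875) = 85.890625, h(4.8125) = 110.890625, h(5.4375) = 139.015625, h(6.0625) = 170.265625, h(6.6875) = 204.640625.
Sum = Δx · [h(2.3125) + h(2.9375) + h(3.5625) + ...].
Sum = 531.015625.

531.015625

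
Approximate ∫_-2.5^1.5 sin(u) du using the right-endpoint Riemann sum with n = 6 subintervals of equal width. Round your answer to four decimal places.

-0.3074

Δu = (1.5 − (-2.5))/6 = 2/3.
Right endpoints: -11/6, -7/6, -0.5, 1/6, 5/6, 1.5.
f(-11/6) ≈ -0.9657, f(-7/6) ≈ -0.9194, f(-0.5) ≈ -0.4794, f(1/6) ≈ 0.1659, f(5/6) ≈ 0.7402, f(1.5) ≈ 0.9975.
Sum = Δu · [f(-11/6) + f(-7/6) + f(-0.5) + ...].
Sum ≈ -0.3074.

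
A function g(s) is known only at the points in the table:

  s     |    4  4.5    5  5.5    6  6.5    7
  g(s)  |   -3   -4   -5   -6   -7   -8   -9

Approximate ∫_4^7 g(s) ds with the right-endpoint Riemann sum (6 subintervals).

-19.5

Δs = 0.5.
Sum = 0.5·[(-4) + (-5) + (-6) + (-7) + (-8) + (-9)] = -19.5.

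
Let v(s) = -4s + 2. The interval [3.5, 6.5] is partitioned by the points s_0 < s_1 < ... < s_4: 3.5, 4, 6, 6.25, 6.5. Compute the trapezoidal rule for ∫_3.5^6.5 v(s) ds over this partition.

-54

Subinterval widths: 0.5, 2, 0.25, 0.25.
v(3.5) = -12, v(4) = -14, v(6) = -22, v(6.25) = -23, v(6.5) = -24.
On each subinterval the trapezoid contributes (Δs_i/2)·[v(s_{i-1}) + v(s_i)].
Sum = -54.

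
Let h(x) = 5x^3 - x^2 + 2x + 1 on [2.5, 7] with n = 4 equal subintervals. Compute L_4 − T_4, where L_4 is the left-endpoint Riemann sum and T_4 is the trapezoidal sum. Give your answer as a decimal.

L_4 ≈ 2055.471680.
T_4 ≈ 2957.229492.
L_4 − T_4 = -901.7578125.

-901.7578125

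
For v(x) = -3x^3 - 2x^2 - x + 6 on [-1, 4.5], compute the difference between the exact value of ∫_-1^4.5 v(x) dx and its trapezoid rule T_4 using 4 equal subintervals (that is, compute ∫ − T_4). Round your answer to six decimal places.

30.762044

Exact integral: ∫_-1^4.5 v(x) dx ≈ -344.83854167.
T_4 ≈ -375.60058594.
Error ≈ -344.83854167 − (-375.60058594) ≈ 30.762044.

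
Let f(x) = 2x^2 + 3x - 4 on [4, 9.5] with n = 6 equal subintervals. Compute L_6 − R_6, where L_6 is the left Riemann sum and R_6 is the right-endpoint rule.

-151.25

L_6 ≈ 544.207176.
R_6 ≈ 695.457176.
L_6 − R_6 = -151.25.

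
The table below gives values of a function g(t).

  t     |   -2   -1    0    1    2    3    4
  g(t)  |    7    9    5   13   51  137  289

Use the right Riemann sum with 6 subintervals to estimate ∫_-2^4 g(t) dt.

504

Δt = 1.
Sum = 1·[9 + 5 + 13 + 51 + 137 + 289] = 504.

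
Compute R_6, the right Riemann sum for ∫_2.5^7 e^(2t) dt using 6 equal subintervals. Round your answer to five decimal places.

1160866.15414

Δt = (7 − 2.5)/6 = 0.75.
Right endpoints: 3.25, 4, 4.75, 5.5, 6.25, 7.
f(3.25) ≈ 665.14163, f(4) ≈ 2980.95799, f(4.75) ≈ 13359.72683, f(5.5) ≈ 59874.14172, f(6.25) ≈ 268337.28652, f(7) ≈ 1202604.28416.
Sum = Δt · [f(3.25) + f(4) + f(4.75) + ...].
Sum ≈ 1160866.15414.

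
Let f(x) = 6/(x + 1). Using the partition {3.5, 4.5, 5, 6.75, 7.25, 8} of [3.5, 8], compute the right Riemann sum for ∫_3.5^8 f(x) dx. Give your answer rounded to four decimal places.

3.8094

Subinterval widths: 1, 0.5, 1.75, 0.5, 0.75.
Right endpoints: 4.5, 5, 6.75, 7.25, 8.
f(4.5) = 12/11, f(5) = 1, f(6.75) = 24/31, f(7.25) = 8/11, f(8) = 2/3.
Sum = Σ Δx_i · f(x_i).
Sum ≈ 3.8094.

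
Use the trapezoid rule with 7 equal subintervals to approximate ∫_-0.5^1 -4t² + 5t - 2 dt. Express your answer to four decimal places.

Δt = (1 − (-0.5))/7 = 3/14.
f(-0.5) = -5.5, f(-2/7) = -184/49, f(-1/14) = -233/98, f(1/7) = -67/49, f(5/14) = -71/98, f(4/7) = -22/49, f(11/14) = -53/98, f(1) = -1.
T_7 = (Δt/2)·[f(t_0) + 2f(t_1) + ... + 2f(t_{6}) + f(t_7)].
Sum ≈ -2.6709.

-2.6709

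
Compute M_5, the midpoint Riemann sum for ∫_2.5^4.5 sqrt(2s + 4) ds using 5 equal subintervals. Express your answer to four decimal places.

6.6244

Δs = (4.5 − 2.5)/5 = 0.4.
Midpoints: 2.7, 3.1, 3.5, 3.9, 4.3.
f(2.7) ≈ 3.0659, f(3.1) ≈ 3.1937, f(3.5) ≈ 3.3166, f(3.9) ≈ 3.4351, f(4.3) ≈ 3.5496.
Sum = Δs · [f(2.7) + f(3.1) + f(3.5) + f(3.9) + f(4.3)].
Sum ≈ 6.6244.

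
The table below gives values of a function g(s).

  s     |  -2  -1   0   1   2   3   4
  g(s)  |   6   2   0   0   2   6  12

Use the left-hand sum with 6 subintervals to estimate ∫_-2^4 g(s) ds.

16

Δs = 1.
Sum = 1·[6 + 2 + 0 + 0 + 2 + 6] = 16.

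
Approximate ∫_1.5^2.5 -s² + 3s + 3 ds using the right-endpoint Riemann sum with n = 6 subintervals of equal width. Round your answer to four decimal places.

4.8287

Δs = (2.5 − 1.5)/6 = 1/6.
Right endpoints: 5/3, 11/6, 2, 13/6, 7/3, 2.5.
f(5/3) = 47/9, f(11/6) = 185/36, f(2) = 5, f(13/6) = 173/36, f(7/3) = 41/9, f(2.5) = 4.25.
Sum = Δs · [f(5/3) + f(11/6) + f(2) + ...].
Sum ≈ 4.8287.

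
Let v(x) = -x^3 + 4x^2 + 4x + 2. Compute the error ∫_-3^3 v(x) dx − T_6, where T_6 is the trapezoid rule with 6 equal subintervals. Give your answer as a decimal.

Exact integral: ∫_-3^3 v(x) dx = 84.
T_6 = 88.
Error = 84 − 88 = -4.

-4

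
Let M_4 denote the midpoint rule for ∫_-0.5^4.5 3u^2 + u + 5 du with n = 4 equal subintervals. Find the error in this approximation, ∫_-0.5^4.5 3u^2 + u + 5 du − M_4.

1.953125

Exact integral: ∫_-0.5^4.5 f(u) du = 126.25.
M_4 = 124.296875.
Error = 126.25 − 124.296875 = 1.953125.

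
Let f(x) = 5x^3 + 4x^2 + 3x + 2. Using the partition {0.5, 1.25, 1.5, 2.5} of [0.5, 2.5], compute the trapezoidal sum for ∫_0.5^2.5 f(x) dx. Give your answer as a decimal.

Subinterval widths: 0.75, 0.25, 1.
f(0.5) = 5.125, f(1.25) = 21.765625, f(1.5) = 32.375, f(2.5) = 112.625.
On each subinterval the trapezoid contributes (Δx_i/2)·[f(x_{i-1}) + f(x_i)].
Sum = 89.3515625.

89.3515625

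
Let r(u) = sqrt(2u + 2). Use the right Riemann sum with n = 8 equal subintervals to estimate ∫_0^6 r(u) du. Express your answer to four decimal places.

17.3706

Δu = (6 − 0)/8 = 0.75.
Right endpoints: 0.75, 1.5, 2.25, 3, 3.75, 4.5, 5.25, 6.
r(0.75) ≈ 1.8708, r(1.5) ≈ 2.2361, r(2.25) ≈ 2.5495, r(3) ≈ 2.8284, r(3.75) ≈ 3.0822, r(4.5) ≈ 3.3166, r(5.25) ≈ 3.5355, r(6) ≈ 3.7417.
Sum = Δu · [r(0.75) + r(1.5) + r(2.25) + ...].
Sum ≈ 17.3706.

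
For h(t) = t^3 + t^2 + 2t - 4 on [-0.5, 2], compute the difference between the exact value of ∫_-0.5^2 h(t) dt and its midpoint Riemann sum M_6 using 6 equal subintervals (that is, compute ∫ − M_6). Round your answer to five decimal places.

0.11755

Exact integral: ∫_-0.5^2 h(t) dt ≈ 0.4427083.
M_6 ≈ 0.3251591.
Error ≈ 0.4427083 − 0.3251591 ≈ 0.11755.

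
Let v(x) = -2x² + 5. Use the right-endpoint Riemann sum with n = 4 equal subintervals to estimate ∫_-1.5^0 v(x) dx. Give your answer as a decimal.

6.0234375

Δx = (0 − (-1.5))/4 = 0.375.
Right endpoints: -1.125, -0.75, -0.375, 0.
v(-1.125) = 2.46875, v(-0.75) = 3.875, v(-0.375) = 4.71875, v(0) = 5.
Sum = Δx · [v(-1.125) + v(-0.75) + v(-0.375) + v(0)].
Sum = 6.0234375.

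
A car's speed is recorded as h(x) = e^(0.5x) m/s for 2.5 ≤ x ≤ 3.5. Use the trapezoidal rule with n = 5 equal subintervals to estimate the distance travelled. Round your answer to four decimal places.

4.5323

Δx = (3.5 − 2.5)/5 = 0.2.
h(2.5) ≈ 3.4903, h(2.7) ≈ 3.8574, h(2.9) ≈ 4.2631, h(3.1) ≈ 4.7115, h(3.3) ≈ 5.2070, h(3.5) ≈ 5.7546.
T_5 = (Δx/2)·[h(x_0) + 2h(x_1) + ... + 2h(x_{4}) + h(x_5)].
Sum ≈ 4.5323.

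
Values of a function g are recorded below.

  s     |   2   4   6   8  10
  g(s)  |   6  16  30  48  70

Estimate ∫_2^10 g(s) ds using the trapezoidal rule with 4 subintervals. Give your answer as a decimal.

Δs = 2.
T_4 = (2/2)·[6 + 2·16 + 2·30 + 2·48 + 70] = 264.

264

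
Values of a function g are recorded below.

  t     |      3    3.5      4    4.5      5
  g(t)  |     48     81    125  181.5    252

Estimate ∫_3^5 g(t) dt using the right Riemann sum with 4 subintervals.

Δt = 0.5.
Sum = 0.5·[81 + 125 + 181.5 + 252] = 319.75.

319.75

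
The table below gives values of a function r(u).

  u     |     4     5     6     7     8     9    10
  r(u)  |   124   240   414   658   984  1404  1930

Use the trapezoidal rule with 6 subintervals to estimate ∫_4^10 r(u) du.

4727

Δu = 1.
T_6 = (1/2)·[124 + 2·240 + 2·414 + 2·658 + 2·984 + 2·1404 + 1930] = 4727.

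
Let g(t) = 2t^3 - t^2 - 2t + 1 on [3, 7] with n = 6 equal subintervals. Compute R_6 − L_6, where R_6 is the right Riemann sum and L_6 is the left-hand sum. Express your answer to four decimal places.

R_6 ≈ 1221.925926.
L_6 ≈ 832.592593.
R_6 − L_6 ≈ 389.3333.

389.3333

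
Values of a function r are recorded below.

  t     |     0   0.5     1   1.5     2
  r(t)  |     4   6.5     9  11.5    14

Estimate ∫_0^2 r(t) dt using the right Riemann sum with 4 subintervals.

Δt = 0.5.
Sum = 0.5·[6.5 + 9 + 11.5 + 14] = 20.5.

20.5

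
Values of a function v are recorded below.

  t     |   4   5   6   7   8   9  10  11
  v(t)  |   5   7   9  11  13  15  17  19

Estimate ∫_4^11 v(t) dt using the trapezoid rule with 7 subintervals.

84

Δt = 1.
T_7 = (1/2)·[5 + 2·7 + 2·9 + 2·11 + 2·13 + 2·15 + 2·17 + 19] = 84.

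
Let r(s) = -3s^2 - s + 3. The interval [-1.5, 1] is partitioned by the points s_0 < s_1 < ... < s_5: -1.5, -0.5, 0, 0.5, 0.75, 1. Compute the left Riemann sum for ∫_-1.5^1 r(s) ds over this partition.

1.203125

Subinterval widths: 1, 0.5, 0.5, 0.25, 0.25.
Left endpoints: -1.5, -0.5, 0, 0.5, 0.75.
r(-1.5) = -2.25, r(-0.5) = 2.75, r(0) = 3, r(0.5) = 1.75, r(0.75) = 0.5625.
Sum = Σ Δs_i · r(s_i).
Sum = 1.203125.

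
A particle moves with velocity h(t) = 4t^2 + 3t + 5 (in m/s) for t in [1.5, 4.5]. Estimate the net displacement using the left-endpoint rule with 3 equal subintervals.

Δt = (4.5 − 1.5)/3 = 1.
Left endpoints: 1.5, 2.5, 3.5.
h(1.5) = 18.5, h(2.5) = 37.5, h(3.5) = 64.5.
Sum = Δt · [h(1.5) + h(2.5) + h(3.5)].
Sum = 120.5.

120.5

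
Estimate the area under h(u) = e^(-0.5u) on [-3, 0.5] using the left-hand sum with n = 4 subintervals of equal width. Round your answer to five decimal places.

9.14354

Δu = (0.5 − (-3))/4 = 0.875.
Left endpoints: -3, -2.125, -1.25, -0.375.
h(-3) ≈ 4.48169, h(-2.125) ≈ 2.89360, h(-1.25) ≈ 1.86825, h(-0.375) ≈ 1.20623.
Sum = Δu · [h(-3) + h(-2.125) + h(-1.25) + h(-0.375)].
Sum ≈ 9.14354.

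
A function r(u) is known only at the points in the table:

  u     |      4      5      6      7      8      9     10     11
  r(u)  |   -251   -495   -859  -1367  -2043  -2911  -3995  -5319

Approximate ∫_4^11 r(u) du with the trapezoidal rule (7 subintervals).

-14455

Δu = 1.
T_7 = (1/2)·[(-251) + 2·(-495) + 2·(-859) + 2·(-1367) + 2·(-2043) + 2·(-2911) + 2·(-3995) + (-5319)] = -14455.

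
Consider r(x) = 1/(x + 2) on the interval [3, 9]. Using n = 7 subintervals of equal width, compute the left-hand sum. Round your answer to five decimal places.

0.83715

Δx = (9 − 3)/7 = 6/7.
Left endpoints: 3, 27/7, 33/7, 39/7, 45/7, 51/7, 57/7.
r(3) = 0.2, r(27/7) = 7/41, r(33/7) = 7/47, r(39/7) = 7/53, r(45/7) = 7/59, r(51/7) = 7/65, r(57/7) = 7/71.
Sum = Δx · [r(3) + r(27/7) + r(33/7) + ...].
Sum ≈ 0.83715.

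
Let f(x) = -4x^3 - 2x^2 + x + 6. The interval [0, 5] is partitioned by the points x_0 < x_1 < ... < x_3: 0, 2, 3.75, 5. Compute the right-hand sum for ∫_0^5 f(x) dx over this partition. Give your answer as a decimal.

-1139.046875

Subinterval widths: 2, 1.75, 1.25.
Right endpoints: 2, 3.75, 5.
f(2) = -32, f(3.75) = -229.3125, f(5) = -539.
Sum = Σ Δx_i · f(x_i).
Sum = -1139.046875.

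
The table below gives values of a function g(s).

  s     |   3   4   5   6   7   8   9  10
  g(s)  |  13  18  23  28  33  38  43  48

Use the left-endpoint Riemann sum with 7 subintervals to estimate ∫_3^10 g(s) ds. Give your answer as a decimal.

Δs = 1.
Sum = 1·[13 + 18 + 23 + 28 + 33 + 38 + 43] = 196.

196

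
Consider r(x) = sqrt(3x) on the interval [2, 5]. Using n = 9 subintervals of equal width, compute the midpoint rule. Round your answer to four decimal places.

Δx = (5 − 2)/9 = 1/3.
Midpoints: 13/6, 2.5, 17/6, 19/6, 3.5, 23/6, 25/6, 4.5, 29/6.
r(13/6) ≈ 2.5495, r(2.5) ≈ 2.7386, r(17/6) ≈ 2.9155, r(19/6) ≈ 3.0822, r(3.5) ≈ 3.2404, r(23/6) ≈ 3.3912, r(25/6) ≈ 3.5355, r(4.5) ≈ 3.6742, r(29/6) ≈ 3.8079.
Sum = Δx · [r(13/6) + r(2.5) + r(17/6) + ...].
Sum ≈ 9.6450.

9.6450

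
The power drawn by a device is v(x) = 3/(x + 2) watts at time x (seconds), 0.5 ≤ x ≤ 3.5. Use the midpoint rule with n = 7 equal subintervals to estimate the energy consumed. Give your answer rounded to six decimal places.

2.362475

Δx = (3.5 − 0.5)/7 = 3/7.
Midpoints: 5/7, 8/7, 11/7, 2, 17/7, 20/7, 23/7.
v(5/7) = 21/19, v(8/7) = 21/22, v(11/7) = 0.84, v(2) = 0.75, v(17/7) = 21/31, v(20/7) = 21/34, v(23/7) = 21/37.
Sum = Δx · [v(5/7) + v(8/7) + v(11/7) + ...].
Sum ≈ 2.362475.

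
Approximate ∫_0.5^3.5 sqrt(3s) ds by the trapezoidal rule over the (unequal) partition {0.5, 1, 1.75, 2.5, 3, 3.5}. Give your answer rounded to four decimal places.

7.1289

Subinterval widths: 0.5, 0.75, 0.75, 0.5, 0.5.
f(0.5) ≈ 1.2247, f(1) ≈ 1.7321, f(1.75) ≈ 2.2913, f(2.5) ≈ 2.7386, f(3) ≈ 3.0000, f(3.5) ≈ 3.2404.
On each subinterval the trapezoid contributes (Δs_i/2)·[f(s_{i-1}) + f(s_i)].
Sum ≈ 7.1289.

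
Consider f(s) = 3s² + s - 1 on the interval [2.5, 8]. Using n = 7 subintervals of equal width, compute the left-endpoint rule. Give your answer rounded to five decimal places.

Δs = (8 − 2.5)/7 = 11/14.
Left endpoints: 2.5, 23/7, 57/14, 34/7, 79/14, 45/7, 101/14.
f(2.5) = 20.25, f(23/7) = 1699/49, f(57/14) = 10349/196, f(34/7) = 3657/49, f(79/14) = 19633/196, f(45/7) = 6341/49, f(101/14) = 31821/196.
Sum = Δs · [f(2.5) + f(23/7) + f(57/14) + ...].
Sum ≈ 451.22449.

451.22449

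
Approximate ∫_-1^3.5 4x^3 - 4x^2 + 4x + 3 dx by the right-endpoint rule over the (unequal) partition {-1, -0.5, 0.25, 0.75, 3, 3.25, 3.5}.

263.71875

Subinterval widths: 0.5, 0.75, 0.5, 2.25, 0.25, 0.25.
Right endpoints: -0.5, 0.25, 0.75, 3, 3.25, 3.5.
f(-0.5) = -0.5, f(0.25) = 3.8125, f(0.75) = 5.4375, f(3) = 87, f(3.25) = 111.0625, f(3.5) = 139.5.
Sum = Σ Δx_i · f(x_i).
Sum = 263.71875.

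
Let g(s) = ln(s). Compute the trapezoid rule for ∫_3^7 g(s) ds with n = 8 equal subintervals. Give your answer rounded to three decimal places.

Δs = (7 − 3)/8 = 0.5.
g(3) ≈ 1.099, g(3.5) ≈ 1.253, g(4) ≈ 1.386, g(4.5) ≈ 1.504, g(5) ≈ 1.609, g(5.5) ≈ 1.705, g(6) ≈ 1.792, g(6.5) ≈ 1.872, g(7) ≈ 1.946.
T_8 = (Δs/2)·[g(s_0) + 2g(s_1) + ... + 2g(s_{7}) + g(s_8)].
Sum ≈ 6.322.

6.322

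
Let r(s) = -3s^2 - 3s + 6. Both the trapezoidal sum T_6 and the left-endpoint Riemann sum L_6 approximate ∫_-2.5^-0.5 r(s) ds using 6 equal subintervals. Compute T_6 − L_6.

2

T_6 ≈ 5.38889.
L_6 ≈ 3.38889.
T_6 − L_6 = 2.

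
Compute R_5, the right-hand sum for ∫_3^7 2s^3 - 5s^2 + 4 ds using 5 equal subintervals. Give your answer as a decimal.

832.8

Δs = (7 − 3)/5 = 0.8.
Right endpoints: 3.8, 4.6, 5.4, 6.2, 7.
f(3.8) = 41.544, f(4.6) = 92.872, f(5.4) = 173.128, f(6.2) = 288.456, f(7) = 445.
Sum = Δs · [f(3.8) + f(4.6) + f(5.4) + f(6.2) + f(7)].
Sum = 832.8.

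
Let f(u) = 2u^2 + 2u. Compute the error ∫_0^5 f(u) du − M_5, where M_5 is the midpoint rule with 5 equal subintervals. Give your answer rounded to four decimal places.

0.8333

Exact integral: ∫_0^5 f(u) du ≈ 108.333333.
M_5 = 107.5.
Error ≈ 108.333333 − 107.5 ≈ 0.8333.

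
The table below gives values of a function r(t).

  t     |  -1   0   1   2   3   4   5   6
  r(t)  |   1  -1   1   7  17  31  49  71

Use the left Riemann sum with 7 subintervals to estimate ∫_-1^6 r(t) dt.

105

Δt = 1.
Sum = 1·[1 + (-1) + 1 + 7 + 17 + 31 + 49] = 105.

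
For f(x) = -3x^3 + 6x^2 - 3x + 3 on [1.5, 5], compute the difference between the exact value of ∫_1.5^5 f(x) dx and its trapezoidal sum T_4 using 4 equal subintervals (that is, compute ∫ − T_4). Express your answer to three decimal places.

10.384

Exact integral: ∫_1.5^5 f(x) dx = -245.328125.
T_4 ≈ -255.71191.
Error ≈ -245.328125 − (-255.71191) ≈ 10.384.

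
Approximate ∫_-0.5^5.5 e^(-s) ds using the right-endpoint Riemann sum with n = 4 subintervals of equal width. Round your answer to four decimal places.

Δs = (5.5 − (-0.5))/4 = 1.5.
Right endpoints: 1, 2.5, 4, 5.5.
f(1) ≈ 0.3679, f(2.5) ≈ 0.0821, f(4) ≈ 0.0183, f(5.5) ≈ 0.0041.
Sum = Δs · [f(1) + f(2.5) + f(4) + f(5.5)].
Sum ≈ 0.7086.

0.7086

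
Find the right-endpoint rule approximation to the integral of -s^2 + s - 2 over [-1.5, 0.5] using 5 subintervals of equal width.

Δs = (0.5 − (-1.5))/5 = 0.4.
Right endpoints: -1.1, -0.7, -0.3, 0.1, 0.5.
f(-1.1) = -4.31, f(-0.7) = -3.19, f(-0.3) = -2.39, f(0.1) = -1.91, f(0.5) = -1.75.
Sum = Δs · [f(-1.1) + f(-0.7) + f(-0.3) + f(0.1) + f(0.5)].
Sum = -5.42.

-5.42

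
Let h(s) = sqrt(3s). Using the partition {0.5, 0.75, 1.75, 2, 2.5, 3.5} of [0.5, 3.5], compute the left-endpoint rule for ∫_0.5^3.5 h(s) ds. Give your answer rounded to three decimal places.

6.342

Subinterval widths: 0.25, 1, 0.25, 0.5, 1.
Left endpoints: 0.5, 0.75, 1.75, 2, 2.5.
h(0.5) ≈ 1.225, h(0.75) ≈ 1.500, h(1.75) ≈ 2.291, h(2) ≈ 2.449, h(2.5) ≈ 2.739.
Sum = Σ Δs_i · h(s_i).
Sum ≈ 6.342.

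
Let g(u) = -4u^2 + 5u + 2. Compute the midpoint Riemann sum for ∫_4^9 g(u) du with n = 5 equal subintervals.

Δu = (9 − 4)/5 = 1.
Midpoints: 4.5, 5.5, 6.5, 7.5, 8.5.
g(4.5) = -56.5, g(5.5) = -91.5, g(6.5) = -134.5, g(7.5) = -185.5, g(8.5) = -244.5.
Sum = Δu · [g(4.5) + g(5.5) + g(6.5) + g(7.5) + g(8.5)].
Sum = -712.5.

-712.5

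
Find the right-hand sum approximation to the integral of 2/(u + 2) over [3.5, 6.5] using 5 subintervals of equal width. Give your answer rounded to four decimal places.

0.8333

Δu = (6.5 − 3.5)/5 = 0.6.
Right endpoints: 4.1, 4.7, 5.3, 5.9, 6.5.
f(4.1) = 20/61, f(4.7) = 20/67, f(5.3) = 20/73, f(5.9) = 20/79, f(6.5) = 4/17.
Sum = Δu · [f(4.1) + f(4.7) + f(5.3) + f(5.9) + f(6.5)].
Sum ≈ 0.8333.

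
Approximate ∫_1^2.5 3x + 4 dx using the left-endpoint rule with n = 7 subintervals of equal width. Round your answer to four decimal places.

13.3929

Δx = (2.5 − 1)/7 = 3/14.
Left endpoints: 1, 17/14, 10/7, 23/14, 13/7, 29/14, 16/7.
f(1) = 7, f(17/14) = 107/14, f(10/7) = 58/7, f(23/14) = 125/14, f(13/7) = 67/7, f(29/14) = 143/14, f(16/7) = 76/7.
Sum = Δx · [f(1) + f(17/14) + f(10/7) + ...].
Sum ≈ 13.3929.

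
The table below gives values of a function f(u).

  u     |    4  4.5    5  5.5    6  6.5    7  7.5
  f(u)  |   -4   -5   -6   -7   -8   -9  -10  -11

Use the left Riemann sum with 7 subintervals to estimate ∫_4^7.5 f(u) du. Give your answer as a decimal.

Δu = 0.5.
Sum = 0.5·[(-4) + (-5) + (-6) + (-7) + (-8) + (-9) + (-10)] = -24.5.

-24.5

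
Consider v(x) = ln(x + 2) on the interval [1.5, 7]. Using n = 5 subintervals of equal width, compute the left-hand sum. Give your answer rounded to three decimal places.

Δx = (7 − 1.5)/5 = 1.1.
Left endpoints: 1.5, 2.6, 3.7, 4.8, 5.9.
v(1.5) ≈ 1.253, v(2.6) ≈ 1.526, v(3.7) ≈ 1.740, v(4.8) ≈ 1.917, v(5.9) ≈ 2.067.
Sum = Δx · [v(1.5) + v(2.6) + v(3.7) + v(4.8) + v(5.9)].
Sum ≈ 9.353.

9.353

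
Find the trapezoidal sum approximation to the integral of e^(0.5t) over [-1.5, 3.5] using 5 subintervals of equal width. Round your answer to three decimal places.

10.784

Δt = (3.5 − (-1.5))/5 = 1.
f(-1.5) ≈ 0.472, f(-0.5) ≈ 0.779, f(0.5) ≈ 1.284, f(1.5) ≈ 2.117, f(2.5) ≈ 3.490, f(3.5) ≈ 5.755.
T_5 = (Δt/2)·[f(t_0) + 2f(t_1) + ... + 2f(t_{4}) + f(t_5)].
Sum ≈ 10.784.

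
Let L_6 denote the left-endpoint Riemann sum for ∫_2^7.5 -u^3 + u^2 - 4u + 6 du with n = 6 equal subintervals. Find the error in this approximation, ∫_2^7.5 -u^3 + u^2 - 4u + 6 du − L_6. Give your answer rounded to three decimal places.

-165.622

Exact integral: ∫_2^7.5 f(u) du ≈ -720.55729.
L_6 ≈ -554.93504.
Error ≈ -720.55729 − (-554.93504) ≈ -165.622.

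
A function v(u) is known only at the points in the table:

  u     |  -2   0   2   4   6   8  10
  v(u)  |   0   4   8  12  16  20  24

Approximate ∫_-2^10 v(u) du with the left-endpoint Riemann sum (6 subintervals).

120

Δu = 2.
Sum = 2·[0 + 4 + 8 + 12 + 16 + 20] = 120.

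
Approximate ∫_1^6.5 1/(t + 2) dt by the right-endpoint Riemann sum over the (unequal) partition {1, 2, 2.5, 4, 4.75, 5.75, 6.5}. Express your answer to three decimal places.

0.939

Subinterval widths: 1, 0.5, 1.5, 0.75, 1, 0.75.
Right endpoints: 2, 2.5, 4, 4.75, 5.75, 6.5.
f(2) = 0.25, f(2.5) = 2/9, f(4) = 1/6, f(4.75) = 4/27, f(5.75) = 4/31, f(6.5) = 2/17.
Sum = Σ Δt_i · f(t_i).
Sum ≈ 0.939.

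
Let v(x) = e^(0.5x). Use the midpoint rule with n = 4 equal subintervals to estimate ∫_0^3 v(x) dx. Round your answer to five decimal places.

6.92274

Δx = (3 − 0)/4 = 0.75.
Midpoints: 0.375, 1.125, 1.875, 2.625.
v(0.375) ≈ 1.20623, v(1.125) ≈ 1.75505, v(1.875) ≈ 2.55359, v(2.625) ≈ 3.71545.
Sum = Δx · [v(0.375) + v(1.125) + v(1.875) + v(2.625)].
Sum ≈ 6.92274.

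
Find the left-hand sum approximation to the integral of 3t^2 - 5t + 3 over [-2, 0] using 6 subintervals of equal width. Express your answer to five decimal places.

Δt = (0 − (-2))/6 = 1/3.
Left endpoints: -2, -5/3, -4/3, -1, -2/3, -1/3.
f(-2) = 25, f(-5/3) = 59/3, f(-4/3) = 15, f(-1) = 11, f(-2/3) = 23/3, f(-1/3) = 5.
Sum = Δt · [f(-2) + f(-5/3) + f(-4/3) + ...].
Sum ≈ 27.77778.

27.77778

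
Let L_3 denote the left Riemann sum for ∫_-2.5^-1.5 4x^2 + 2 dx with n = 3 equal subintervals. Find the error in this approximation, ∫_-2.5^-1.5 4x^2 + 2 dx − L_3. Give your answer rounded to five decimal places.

Exact integral: ∫_-2.5^-1.5 f(x) dx ≈ 18.3333333.
L_3 ≈ 21.0740741.
Error ≈ 18.3333333 − 21.0740741 ≈ -2.74074.

-2.74074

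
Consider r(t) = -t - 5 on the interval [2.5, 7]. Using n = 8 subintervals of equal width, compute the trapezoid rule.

-43.875

Δt = (7 − 2.5)/8 = 0.5625.
r(2.5) = -7.5, r(3.0625) = -8.0625, r(3.625) = -8.625, r(4.1875) = -9.1875, r(4.75) = -9.75, r(5.3125) = -10.3125, r(5.875) = -10.875, r(6.4375) = -11.4375, r(7) = -12.
T_8 = (Δt/2)·[r(t_0) + 2r(t_1) + ... + 2r(t_{7}) + r(t_8)].
Sum = -43.875.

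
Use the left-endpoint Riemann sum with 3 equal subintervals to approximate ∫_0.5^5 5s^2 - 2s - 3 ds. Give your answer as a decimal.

92.25

Δs = (5 − 0.5)/3 = 1.5.
Left endpoints: 0.5, 2, 3.5.
f(0.5) = -2.75, f(2) = 13, f(3.5) = 51.25.
Sum = Δs · [f(0.5) + f(2) + f(3.5)].
Sum = 92.25.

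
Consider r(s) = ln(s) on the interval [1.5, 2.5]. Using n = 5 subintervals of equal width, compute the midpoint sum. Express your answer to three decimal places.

Δs = (2.5 − 1.5)/5 = 0.2.
Midpoints: 1.6, 1.8, 2, 2.2, 2.4.
r(1.6) ≈ 0.470, r(1.8) ≈ 0.588, r(2) ≈ 0.693, r(2.2) ≈ 0.788, r(2.4) ≈ 0.875.
Sum = Δs · [r(1.6) + r(1.8) + r(2) + r(2.2) + r(2.4)].
Sum ≈ 0.683.

0.683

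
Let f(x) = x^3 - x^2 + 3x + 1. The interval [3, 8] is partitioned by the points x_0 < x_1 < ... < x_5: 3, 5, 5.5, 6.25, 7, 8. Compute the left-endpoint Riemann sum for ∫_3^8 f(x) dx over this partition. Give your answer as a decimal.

713.83984375

Subinterval widths: 2, 0.5, 0.75, 0.75, 1.
Left endpoints: 3, 5, 5.5, 6.25, 7.
f(3) = 28, f(5) = 116, f(5.5) = 153.625, f(6.25) = 224.828125, f(7) = 316.
Sum = Σ Δx_i · f(x_i).
Sum = 713.83984375.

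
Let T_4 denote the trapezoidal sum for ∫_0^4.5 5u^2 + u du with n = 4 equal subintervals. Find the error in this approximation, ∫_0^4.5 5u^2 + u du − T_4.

Exact integral: ∫_0^4.5 f(u) du = 162.
T_4 = 166.74609375.
Error = 162 − 166.74609375 = -4.74609375.

-4.74609375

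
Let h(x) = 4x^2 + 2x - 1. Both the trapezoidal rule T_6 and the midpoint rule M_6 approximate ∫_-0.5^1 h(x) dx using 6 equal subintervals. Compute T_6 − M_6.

0.09375

T_6 = 0.8125.
M_6 = 0.71875.
T_6 − M_6 = 0.09375.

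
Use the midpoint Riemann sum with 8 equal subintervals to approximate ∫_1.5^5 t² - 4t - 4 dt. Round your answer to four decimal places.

Δt = (5 − 1.5)/8 = 0.4375.
Midpoints: 1.71875, 2.15625, 2.59375, 3.03125, 3.46875, 3.90625, 4.34375, 4.78125.
f(1.71875) = -8111/1024, f(2.15625) = -8167/1024, f(2.59375) = -7831/1024, f(3.03125) = -7103/1024, f(3.46875) = -5983/1024, f(3.90625) = -4471/1024, f(4.34375) = -2567/1024, f(4.78125) = -271/1024.
Sum = Δt · [f(1.71875) + f(2.15625) + f(2.59375) + ...].
Sum ≈ -19.0142.

-19.0142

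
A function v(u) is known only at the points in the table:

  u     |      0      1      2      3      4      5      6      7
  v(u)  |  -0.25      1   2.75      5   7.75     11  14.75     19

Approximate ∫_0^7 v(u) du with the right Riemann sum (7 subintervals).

61.25

Δu = 1.
Sum = 1·[1 + 2.75 + 5 + 7.75 + 11 + 14.75 + 19] = 61.25.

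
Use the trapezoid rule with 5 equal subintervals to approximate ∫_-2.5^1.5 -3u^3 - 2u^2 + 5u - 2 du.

-4.1

Δu = (1.5 − (-2.5))/5 = 0.8.
f(-2.5) = 19.875, f(-1.7) = -1.541, f(-0.9) = -5.933, f(-0.1) = -2.517, f(0.7) = -0.509, f(1.5) = -9.125.
T_5 = (Δu/2)·[f(u_0) + 2f(u_1) + ... + 2f(u_{4}) + f(u_5)].
Sum = -4.1.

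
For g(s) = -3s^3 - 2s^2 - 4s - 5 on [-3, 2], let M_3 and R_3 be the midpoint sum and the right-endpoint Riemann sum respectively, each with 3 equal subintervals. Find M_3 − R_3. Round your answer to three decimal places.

M_3 ≈ 7.52315.
R_3 ≈ -79.62963.
M_3 − R_3 ≈ 87.153.

87.153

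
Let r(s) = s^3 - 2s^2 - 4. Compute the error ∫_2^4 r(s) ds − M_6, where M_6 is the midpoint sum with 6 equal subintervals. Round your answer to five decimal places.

0.12963

Exact integral: ∫_2^4 r(s) ds ≈ 14.6666667.
M_6 ≈ 14.5370370.
Error ≈ 14.6666667 − 14.5370370 ≈ 0.12963.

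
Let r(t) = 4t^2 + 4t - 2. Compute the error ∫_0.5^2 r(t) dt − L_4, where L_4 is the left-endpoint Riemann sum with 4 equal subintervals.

3.796875

Exact integral: ∫_0.5^2 r(t) dt = 15.
L_4 = 11.203125.
Error = 15 − 11.203125 = 3.796875.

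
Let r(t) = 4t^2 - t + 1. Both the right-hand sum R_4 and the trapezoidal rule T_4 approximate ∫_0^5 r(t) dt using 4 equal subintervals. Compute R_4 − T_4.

R_4 = 223.75.
T_4 = 164.375.
R_4 − T_4 = 59.375.

59.375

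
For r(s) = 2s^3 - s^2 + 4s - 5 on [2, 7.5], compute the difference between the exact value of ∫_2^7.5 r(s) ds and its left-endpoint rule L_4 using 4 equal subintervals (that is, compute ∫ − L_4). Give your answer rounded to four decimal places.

500.6217

Exact integral: ∫_2^7.5 r(s) ds ≈ 1513.072917.
L_4 ≈ 1012.451172.
Error ≈ 1513.072917 − 1012.451172 ≈ 500.6217.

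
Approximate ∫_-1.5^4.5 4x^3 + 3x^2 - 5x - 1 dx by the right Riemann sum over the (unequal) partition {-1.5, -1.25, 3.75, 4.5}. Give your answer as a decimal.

Subinterval widths: 0.25, 5, 0.75.
Right endpoints: -1.25, 3.75, 4.5.
f(-1.25) = 2.125, f(3.75) = 233.375, f(4.5) = 401.75.
Sum = Σ Δx_i · f(x_i).
Sum = 1468.71875.

1468.71875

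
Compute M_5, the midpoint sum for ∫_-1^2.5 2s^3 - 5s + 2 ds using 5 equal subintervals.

12.263125

Δs = (2.5 − (-1))/5 = 0.7.
Midpoints: -0.65, 0.05, 0.75, 1.45, 2.15.
f(-0.65) = 4.70075, f(0.05) = 1.75025, f(0.75) = -0.90625, f(1.45) = 0.84725, f(2.15) = 11.12675.
Sum = Δs · [f(-0.65) + f(0.05) + f(0.75) + f(1.45) + f(2.15)].
Sum = 12.263125.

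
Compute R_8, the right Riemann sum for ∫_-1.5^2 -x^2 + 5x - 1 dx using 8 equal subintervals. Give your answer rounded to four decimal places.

0.4170

Δx = (2 − (-1.5))/8 = 0.4375.
Right endpoints: -1.0625, -0.625, -0.1875, 0.25, 0.6875, 1.125, 1.5625, 2.
f(-1.0625) = -7.44140625, f(-0.625) = -4.515625, f(-0.1875) = -1.97265625, f(0.25) = 0.1875, f(0.6875) = 1.96484375, f(1.125) = 3.359375, f(1.5625) = 4.37109375, f(2) = 5.
Sum = Δx · [f(-1.0625) + f(-0.625) + f(-0.1875) + ...].
Sum ≈ 0.4170.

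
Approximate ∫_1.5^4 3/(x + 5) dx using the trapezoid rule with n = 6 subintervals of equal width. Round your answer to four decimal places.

0.9768

Δx = (4 − 1.5)/6 = 5/12.
f(1.5) = 6/13, f(23/12) = 36/83, f(7/3) = 9/22, f(2.75) = 12/31, f(19/6) = 18/49, f(43/12) = 36/103, f(4) = 1/3.
T_6 = (Δx/2)·[f(x_0) + 2f(x_1) + ... + 2f(x_{5}) + f(x_6)].
Sum ≈ 0.9768.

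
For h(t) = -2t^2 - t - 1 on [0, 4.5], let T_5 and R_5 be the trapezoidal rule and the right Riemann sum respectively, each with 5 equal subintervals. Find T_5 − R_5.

20.25

T_5 = -76.59.
R_5 = -96.84.
T_5 − R_5 = 20.25.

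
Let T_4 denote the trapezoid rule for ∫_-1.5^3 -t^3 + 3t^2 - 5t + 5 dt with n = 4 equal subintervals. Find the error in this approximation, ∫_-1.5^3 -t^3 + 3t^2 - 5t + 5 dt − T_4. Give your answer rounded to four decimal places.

-0.7119

Exact integral: ∫_-1.5^3 f(t) dt = 17.015625.
T_4 ≈ 17.727539.
Error ≈ 17.015625 − 17.727539 ≈ -0.7119.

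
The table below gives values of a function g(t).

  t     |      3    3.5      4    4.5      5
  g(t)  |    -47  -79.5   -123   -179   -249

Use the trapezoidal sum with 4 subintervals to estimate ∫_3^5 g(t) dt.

-264.75

Δt = 0.5.
T_4 = (0.5/2)·[(-47) + 2·(-79.5) + 2·(-123) + 2·(-179) + (-249)] = -264.75.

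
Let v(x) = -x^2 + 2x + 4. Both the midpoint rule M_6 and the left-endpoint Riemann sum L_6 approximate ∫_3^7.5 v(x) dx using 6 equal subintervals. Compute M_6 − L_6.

-13.7109375

M_6 = -66.1640625.
L_6 = -52.453125.
M_6 − L_6 = -13.7109375.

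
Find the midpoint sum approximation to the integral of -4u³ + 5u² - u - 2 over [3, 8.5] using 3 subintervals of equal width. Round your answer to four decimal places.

Δu = (8.5 − 3)/3 = 11/6.
Midpoints: 47/12, 5.75, 91/12.
f(47/12) = -18311/108, f(5.75) = -602.875, f(91/12) = -79187/54.
Sum = Δu · [f(47/12) + f(5.75) + f(91/12)].
Sum ≈ -4104.5532.

-4104.5532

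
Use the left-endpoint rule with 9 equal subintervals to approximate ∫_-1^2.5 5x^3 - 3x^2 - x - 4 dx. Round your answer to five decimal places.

2.63580

Δx = (2.5 − (-1))/9 = 7/18.
Left endpoints: -1, -11/18, -2/9, 1/6, 5/9, 17/18, 4/3, 31/18, 19/9.
f(-1) = -11, f(-11/18) = -32953/5832, f(-2/9) = -2902/729, f(1/6) = -913/216, f(5/9) = -3371/729, f(17/18) = -19877/5832, f(4/3) = 32/27, f(31/18) = 63689/5832, f(19/9) = 20093/729.
Sum = Δx · [f(-1) + f(-11/18) + f(-2/9) + ...].
Sum ≈ 2.63580.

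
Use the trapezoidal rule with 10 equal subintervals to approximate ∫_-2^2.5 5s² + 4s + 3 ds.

58.134375

Δs = (2.5 − (-2))/10 = 0.45.
f(-2) = 15, f(-1.55) = 8.8125, f(-1.1) = 4.65, f(-0.65) = 2.5125, f(-0.2) = 2.4, f(0.25) = 4.3125, f(0.7) = 8.25, f(1.15) = 14.2125, f(1.6) = 22.2, f(2.05) = 32.2125, f(2.5) = 44.25.
T_10 = (Δs/2)·[f(s_0) + 2f(s_1) + ... + 2f(s_{9}) + f(s_10)].
Sum = 58.134375.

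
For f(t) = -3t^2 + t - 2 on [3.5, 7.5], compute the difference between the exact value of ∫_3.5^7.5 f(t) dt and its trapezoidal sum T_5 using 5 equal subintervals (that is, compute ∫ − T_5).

Exact integral: ∫_3.5^7.5 f(t) dt = -365.
T_5 = -366.28.
Error = -365 − (-366.28) = 1.28.

1.28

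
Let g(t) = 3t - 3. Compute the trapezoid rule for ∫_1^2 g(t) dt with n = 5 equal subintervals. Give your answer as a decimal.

Δt = (2 − 1)/5 = 0.2.
g(1) = 0, g(1.2) = 0.6, g(1.4) = 1.2, g(1.6) = 1.8, g(1.8) = 2.4, g(2) = 3.
T_5 = (Δt/2)·[g(t_0) + 2g(t_1) + ... + 2g(t_{4}) + g(t_5)].
Sum = 1.5.

1.5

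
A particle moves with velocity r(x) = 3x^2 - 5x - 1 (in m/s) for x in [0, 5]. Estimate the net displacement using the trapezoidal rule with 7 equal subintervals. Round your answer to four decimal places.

58.7755

Δx = (5 − 0)/7 = 5/7.
r(0) = -1, r(5/7) = -149/49, r(10/7) = -99/49, r(15/7) = 101/49, r(20/7) = 451/49, r(25/7) = 951/49, r(30/7) = 1601/49, r(5) = 49.
T_7 = (Δx/2)·[r(x_0) + 2r(x_1) + ... + 2r(x_{6}) + r(x_7)].
Sum ≈ 58.7755.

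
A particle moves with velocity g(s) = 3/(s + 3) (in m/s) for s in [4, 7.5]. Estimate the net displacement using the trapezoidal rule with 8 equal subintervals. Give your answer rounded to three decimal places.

1.217

Δs = (7.5 − 4)/8 = 0.4375.
g(4) = 3/7, g(4.4375) = 48/119, g(4.875) = 8/21, g(5.3125) = 48/133, g(5.75) = 12/35, g(6.1875) = 16/49, g(6.625) = 24/77, g(7.0625) = 48/161, g(7.5) = 2/7.
T_8 = (Δs/2)·[g(s_0) + 2g(s_1) + ... + 2g(s_{7}) + g(s_8)].
Sum ≈ 1.217.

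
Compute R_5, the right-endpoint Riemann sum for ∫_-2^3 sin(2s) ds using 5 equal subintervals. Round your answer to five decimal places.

Δs = (3 − (-2))/5 = 1.
Right endpoints: -1, 0, 1, 2, 3.
f(-1) ≈ -0.90930, f(0) ≈ 0.00000, f(1) ≈ 0.90930, f(2) ≈ -0.75680, f(3) ≈ -0.27942.
Sum = Δs · [f(-1) + f(0) + f(1) + f(2) + f(3)].
Sum ≈ -1.03622.

-1.03622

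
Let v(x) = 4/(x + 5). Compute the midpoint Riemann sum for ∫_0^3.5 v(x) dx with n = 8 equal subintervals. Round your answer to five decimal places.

2.12168

Δx = (3.5 − 0)/8 = 0.4375.
Midpoints: 0.21875, 0.65625, 1.09375, 1.53125, 1.96875, 2.40625, 2.84375, 3.28125.
v(0.21875) = 128/167, v(0.65625) = 128/181, v(1.09375) = 128/195, v(1.53125) = 128/209, v(1.96875) = 128/223, v(2.40625) = 128/237, v(2.84375) = 128/251, v(3.28125) = 128/265.
Sum = Δx · [v(0.21875) + v(0.65625) + v(1.09375) + ...].
Sum ≈ 2.12168.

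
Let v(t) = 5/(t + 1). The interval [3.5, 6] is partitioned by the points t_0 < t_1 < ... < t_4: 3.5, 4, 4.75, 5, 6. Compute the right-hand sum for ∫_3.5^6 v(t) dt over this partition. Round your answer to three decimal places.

Subinterval widths: 0.5, 0.75, 0.25, 1.
Right endpoints: 4, 4.75, 5, 6.
v(4) = 1, v(4.75) = 20/23, v(5) = 5/6, v(6) = 5/7.
Sum = Σ Δt_i · v(t_i).
Sum ≈ 2.075.

2.075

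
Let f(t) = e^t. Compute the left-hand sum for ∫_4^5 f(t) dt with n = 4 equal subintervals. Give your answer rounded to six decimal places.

82.576245

Δt = (5 − 4)/4 = 0.25.
Left endpoints: 4, 4.25, 4.5, 4.75.
f(4) ≈ 54.598150, f(4.25) ≈ 70.105412, f(4.5) ≈ 90.017131, f(4.75) ≈ 115.584285.
Sum = Δt · [f(4) + f(4.25) + f(4.5) + f(4.75)].
Sum ≈ 82.576245.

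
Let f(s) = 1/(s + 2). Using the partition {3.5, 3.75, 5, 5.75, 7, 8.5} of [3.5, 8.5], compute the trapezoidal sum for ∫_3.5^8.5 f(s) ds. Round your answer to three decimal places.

Subinterval widths: 0.25, 1.25, 0.75, 1.25, 1.5.
f(3.5) = 2/11, f(3.75) = 4/23, f(5) = 1/7, f(5.75) = 4/31, f(7) = 1/9, f(8.5) = 2/21.
On each subinterval the trapezoid contributes (Δs_i/2)·[f(s_{i-1}) + f(s_i)].
Sum ≈ 0.649.

0.649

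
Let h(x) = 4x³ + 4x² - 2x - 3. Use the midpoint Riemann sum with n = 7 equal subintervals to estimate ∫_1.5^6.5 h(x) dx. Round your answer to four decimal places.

2075.6122

Δx = (6.5 − 1.5)/7 = 5/7.
Midpoints: 13/7, 18/7, 23/7, 4, 33/7, 38/7, 43/7.
h(13/7) = 11217/343, h(18/7) = 29607/343, h(23/7) = 60197/343, h(4) = 309, h(33/7) = 169977/343, h(38/7) = 255167/343, h(43/7) = 364557/343.
Sum = Δx · [h(13/7) + h(18/7) + h(23/7) + ...].
Sum ≈ 2075.6122.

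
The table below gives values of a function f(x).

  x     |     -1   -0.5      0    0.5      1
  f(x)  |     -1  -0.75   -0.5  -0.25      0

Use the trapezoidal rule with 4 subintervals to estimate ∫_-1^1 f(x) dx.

-1

Δx = 0.5.
T_4 = (0.5/2)·[(-1) + 2·(-0.75) + 2·(-0.5) + 2·(-0.25) + 0] = -1.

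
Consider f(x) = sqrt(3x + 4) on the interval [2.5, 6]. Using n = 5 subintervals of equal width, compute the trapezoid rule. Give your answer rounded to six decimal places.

14.259614

Δx = (6 − 2.5)/5 = 0.7.
f(2.5) ≈ 3.391165, f(3.2) ≈ 3.687818, f(3.9) ≈ 3.962323, f(4.6) ≈ 4.219005, f(5.3) ≈ 4.460942, f(6) ≈ 4.690416.
T_5 = (Δx/2)·[f(x_0) + 2f(x_1) + ... + 2f(x_{4}) + f(x_5)].
Sum ≈ 14.259614.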